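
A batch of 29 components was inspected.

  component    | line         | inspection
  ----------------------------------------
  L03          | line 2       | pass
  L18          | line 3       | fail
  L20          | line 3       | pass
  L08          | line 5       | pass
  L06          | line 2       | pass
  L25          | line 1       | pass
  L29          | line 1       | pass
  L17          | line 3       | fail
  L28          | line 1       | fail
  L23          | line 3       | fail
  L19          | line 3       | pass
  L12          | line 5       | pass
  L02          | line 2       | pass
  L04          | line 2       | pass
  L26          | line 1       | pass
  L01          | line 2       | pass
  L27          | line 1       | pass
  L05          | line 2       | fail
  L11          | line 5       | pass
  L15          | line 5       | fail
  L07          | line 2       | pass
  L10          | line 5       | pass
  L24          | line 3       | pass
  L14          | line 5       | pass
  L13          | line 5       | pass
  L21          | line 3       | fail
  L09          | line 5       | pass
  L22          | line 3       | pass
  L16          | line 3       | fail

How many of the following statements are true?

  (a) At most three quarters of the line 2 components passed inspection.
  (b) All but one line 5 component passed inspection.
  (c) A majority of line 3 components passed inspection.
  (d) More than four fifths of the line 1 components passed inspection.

1

(a) line 2: |A| = 7, |A ∩ B| = 6; needs |A ∩ B| / |A| ≤ 3/4 — false.
(b) line 5: |A| = 8, |A ∩ B| = 7; needs |A ∖ B| = 1 — true.
(c) line 3: |A| = 9, |A ∩ B| = 4; needs |A ∩ B| > |A ∖ B| — false.
(d) line 1: |A| = 5, |A ∩ B| = 4; needs |A ∩ B| / |A| > 4/5 — false.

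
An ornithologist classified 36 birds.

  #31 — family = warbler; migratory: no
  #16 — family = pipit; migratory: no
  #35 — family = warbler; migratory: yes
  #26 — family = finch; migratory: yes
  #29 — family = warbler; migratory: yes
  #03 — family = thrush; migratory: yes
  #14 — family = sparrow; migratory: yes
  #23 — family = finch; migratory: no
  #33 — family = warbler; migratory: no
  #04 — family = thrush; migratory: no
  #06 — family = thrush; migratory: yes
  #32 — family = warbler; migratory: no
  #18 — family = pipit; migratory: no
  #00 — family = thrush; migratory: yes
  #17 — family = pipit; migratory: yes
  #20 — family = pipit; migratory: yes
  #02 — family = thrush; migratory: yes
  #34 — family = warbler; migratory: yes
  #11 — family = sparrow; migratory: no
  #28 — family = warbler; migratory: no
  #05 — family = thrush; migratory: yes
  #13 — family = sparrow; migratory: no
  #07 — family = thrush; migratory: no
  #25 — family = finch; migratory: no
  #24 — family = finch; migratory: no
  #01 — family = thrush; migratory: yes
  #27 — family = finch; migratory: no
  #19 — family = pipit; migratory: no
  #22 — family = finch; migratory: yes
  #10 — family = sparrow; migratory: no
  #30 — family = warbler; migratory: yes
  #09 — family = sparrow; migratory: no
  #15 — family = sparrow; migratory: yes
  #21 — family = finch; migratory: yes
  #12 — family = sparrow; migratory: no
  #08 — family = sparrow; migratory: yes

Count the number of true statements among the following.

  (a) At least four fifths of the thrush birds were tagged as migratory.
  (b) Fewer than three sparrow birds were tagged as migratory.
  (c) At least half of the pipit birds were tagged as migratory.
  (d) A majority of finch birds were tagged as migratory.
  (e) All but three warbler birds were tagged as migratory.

(a) thrush: |A| = 8, |A ∩ B| = 6; needs |A ∩ B| / |A| ≥ 4/5 — false.
(b) sparrow: |A| = 8, |A ∩ B| = 3; needs |A ∩ B| < 3 — false.
(c) pipit: |A| = 5, |A ∩ B| = 2; needs |A ∩ B| ≥ |A ∖ B| — false.
(d) finch: |A| = 7, |A ∩ B| = 3; needs |A ∩ B| > |A ∖ B| — false.
(e) warbler: |A| = 8, |A ∩ B| = 4; needs |A ∖ B| = 3 — false.

0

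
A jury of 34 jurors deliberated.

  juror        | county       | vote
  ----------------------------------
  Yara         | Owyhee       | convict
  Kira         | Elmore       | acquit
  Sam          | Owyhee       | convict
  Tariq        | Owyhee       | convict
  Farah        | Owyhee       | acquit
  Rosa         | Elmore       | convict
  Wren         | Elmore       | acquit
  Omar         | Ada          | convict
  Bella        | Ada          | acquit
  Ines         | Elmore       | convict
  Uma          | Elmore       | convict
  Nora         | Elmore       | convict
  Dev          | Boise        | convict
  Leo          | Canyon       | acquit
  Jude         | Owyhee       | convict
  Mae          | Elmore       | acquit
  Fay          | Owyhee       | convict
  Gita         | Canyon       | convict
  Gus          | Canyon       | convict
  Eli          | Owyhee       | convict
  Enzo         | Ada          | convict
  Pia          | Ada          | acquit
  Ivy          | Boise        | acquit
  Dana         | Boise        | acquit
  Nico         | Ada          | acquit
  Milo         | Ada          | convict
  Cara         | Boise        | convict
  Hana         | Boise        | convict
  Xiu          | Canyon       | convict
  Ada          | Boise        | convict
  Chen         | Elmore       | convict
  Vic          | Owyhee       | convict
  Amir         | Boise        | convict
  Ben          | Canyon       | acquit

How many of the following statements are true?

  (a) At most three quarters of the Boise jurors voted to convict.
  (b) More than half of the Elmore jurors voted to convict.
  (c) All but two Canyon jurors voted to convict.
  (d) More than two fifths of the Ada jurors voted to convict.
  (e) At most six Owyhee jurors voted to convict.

(a) Boise: |A| = 7, |A ∩ B| = 5; needs |A ∩ B| / |A| ≤ 3/4 — true.
(b) Elmore: |A| = 8, |A ∩ B| = 5; needs |A ∩ B| > |A ∖ B| — true.
(c) Canyon: |A| = 5, |A ∩ B| = 3; needs |A ∖ B| = 2 — true.
(d) Ada: |A| = 6, |A ∩ B| = 3; needs |A ∩ B| / |A| > 2/5 — true.
(e) Owyhee: |A| = 8, |A ∩ B| = 7; needs |A ∩ B| ≤ 6 — false.

4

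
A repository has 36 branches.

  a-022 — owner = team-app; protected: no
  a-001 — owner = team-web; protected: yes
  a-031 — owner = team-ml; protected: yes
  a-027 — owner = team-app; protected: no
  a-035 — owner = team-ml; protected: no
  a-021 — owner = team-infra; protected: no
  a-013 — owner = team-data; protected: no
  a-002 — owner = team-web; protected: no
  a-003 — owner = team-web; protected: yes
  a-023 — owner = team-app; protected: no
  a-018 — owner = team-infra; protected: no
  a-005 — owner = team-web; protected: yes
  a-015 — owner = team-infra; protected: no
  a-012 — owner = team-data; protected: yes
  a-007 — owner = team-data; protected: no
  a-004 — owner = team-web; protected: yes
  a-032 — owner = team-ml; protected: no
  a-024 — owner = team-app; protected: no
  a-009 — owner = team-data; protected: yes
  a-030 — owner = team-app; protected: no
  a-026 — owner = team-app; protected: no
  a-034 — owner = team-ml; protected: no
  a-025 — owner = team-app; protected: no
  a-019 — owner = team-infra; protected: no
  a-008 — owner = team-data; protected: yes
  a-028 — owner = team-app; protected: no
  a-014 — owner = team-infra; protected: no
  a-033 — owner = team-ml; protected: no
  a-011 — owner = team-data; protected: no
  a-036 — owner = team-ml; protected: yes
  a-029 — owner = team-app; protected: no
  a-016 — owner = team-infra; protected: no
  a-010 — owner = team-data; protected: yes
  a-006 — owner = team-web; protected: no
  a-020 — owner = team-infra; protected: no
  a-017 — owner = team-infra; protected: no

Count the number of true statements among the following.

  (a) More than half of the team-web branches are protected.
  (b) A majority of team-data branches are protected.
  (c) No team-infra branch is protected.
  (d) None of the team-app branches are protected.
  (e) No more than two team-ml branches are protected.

5

(a) team-web: |A| = 6, |A ∩ B| = 4; needs |A ∩ B| > |A ∖ B| — true.
(b) team-data: |A| = 7, |A ∩ B| = 4; needs |A ∩ B| > |A ∖ B| — true.
(c) team-infra: |A| = 8, |A ∩ B| = 0; needs A ∩ B = ∅ (|A ∩ B| = 0) — true.
(d) team-app: |A| = 9, |A ∩ B| = 0; needs A ∩ B = ∅ (|A ∩ B| = 0) — true.
(e) team-ml: |A| = 6, |A ∩ B| = 2; needs |A ∩ B| ≤ 2 — true.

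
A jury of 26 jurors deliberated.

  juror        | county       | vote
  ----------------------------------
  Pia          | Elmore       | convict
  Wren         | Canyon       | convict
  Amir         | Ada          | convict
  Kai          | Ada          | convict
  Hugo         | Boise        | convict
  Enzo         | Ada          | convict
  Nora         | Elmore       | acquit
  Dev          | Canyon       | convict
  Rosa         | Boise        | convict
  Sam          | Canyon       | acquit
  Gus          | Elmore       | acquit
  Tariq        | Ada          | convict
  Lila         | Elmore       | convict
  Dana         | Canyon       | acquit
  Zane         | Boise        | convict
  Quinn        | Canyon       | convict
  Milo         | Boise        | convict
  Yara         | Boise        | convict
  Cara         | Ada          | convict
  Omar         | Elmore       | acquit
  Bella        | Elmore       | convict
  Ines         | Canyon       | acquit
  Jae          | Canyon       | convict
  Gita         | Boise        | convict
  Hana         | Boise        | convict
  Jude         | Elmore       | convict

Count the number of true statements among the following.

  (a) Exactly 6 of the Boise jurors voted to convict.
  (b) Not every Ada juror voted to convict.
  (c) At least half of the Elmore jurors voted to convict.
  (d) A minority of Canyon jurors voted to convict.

(a) Boise: |A| = 7, |A ∩ B| = 7; needs |A ∩ B| = 6 — false.
(b) Ada: |A| = 5, |A ∩ B| = 5; needs A ⊄ B (|A ∖ B| ≥ 1) — false.
(c) Elmore: |A| = 7, |A ∩ B| = 4; needs |A ∩ B| ≥ |A ∖ B| — true.
(d) Canyon: |A| = 7, |A ∩ B| = 4; needs |A ∩ B| < |A ∖ B| — false.

1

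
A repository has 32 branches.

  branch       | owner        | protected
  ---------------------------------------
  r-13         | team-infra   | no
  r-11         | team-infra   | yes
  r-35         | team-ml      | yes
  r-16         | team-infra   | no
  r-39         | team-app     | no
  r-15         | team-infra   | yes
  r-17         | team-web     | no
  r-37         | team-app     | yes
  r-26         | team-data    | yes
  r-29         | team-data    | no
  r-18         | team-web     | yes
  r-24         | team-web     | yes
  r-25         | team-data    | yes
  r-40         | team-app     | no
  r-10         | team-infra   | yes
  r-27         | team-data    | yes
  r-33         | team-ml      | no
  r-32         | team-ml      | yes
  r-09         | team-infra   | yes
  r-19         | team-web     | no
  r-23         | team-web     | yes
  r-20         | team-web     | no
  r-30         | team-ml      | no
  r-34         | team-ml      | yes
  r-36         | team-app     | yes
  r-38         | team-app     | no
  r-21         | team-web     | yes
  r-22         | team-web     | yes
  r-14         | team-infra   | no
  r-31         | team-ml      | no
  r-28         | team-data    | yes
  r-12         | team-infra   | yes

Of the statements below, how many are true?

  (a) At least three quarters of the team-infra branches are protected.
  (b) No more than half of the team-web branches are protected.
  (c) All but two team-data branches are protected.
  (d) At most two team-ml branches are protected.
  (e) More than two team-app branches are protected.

0

(a) team-infra: |A| = 8, |A ∩ B| = 5; needs |A ∩ B| / |A| ≥ 3/4 — false.
(b) team-web: |A| = 8, |A ∩ B| = 5; needs |A ∩ B| ≤ |A ∖ B| — false.
(c) team-data: |A| = 5, |A ∩ B| = 4; needs |A ∖ B| = 2 — false.
(d) team-ml: |A| = 6, |A ∩ B| = 3; needs |A ∩ B| ≤ 2 — false.
(e) team-app: |A| = 5, |A ∩ B| = 2; needs |A ∩ B| > 2 — false.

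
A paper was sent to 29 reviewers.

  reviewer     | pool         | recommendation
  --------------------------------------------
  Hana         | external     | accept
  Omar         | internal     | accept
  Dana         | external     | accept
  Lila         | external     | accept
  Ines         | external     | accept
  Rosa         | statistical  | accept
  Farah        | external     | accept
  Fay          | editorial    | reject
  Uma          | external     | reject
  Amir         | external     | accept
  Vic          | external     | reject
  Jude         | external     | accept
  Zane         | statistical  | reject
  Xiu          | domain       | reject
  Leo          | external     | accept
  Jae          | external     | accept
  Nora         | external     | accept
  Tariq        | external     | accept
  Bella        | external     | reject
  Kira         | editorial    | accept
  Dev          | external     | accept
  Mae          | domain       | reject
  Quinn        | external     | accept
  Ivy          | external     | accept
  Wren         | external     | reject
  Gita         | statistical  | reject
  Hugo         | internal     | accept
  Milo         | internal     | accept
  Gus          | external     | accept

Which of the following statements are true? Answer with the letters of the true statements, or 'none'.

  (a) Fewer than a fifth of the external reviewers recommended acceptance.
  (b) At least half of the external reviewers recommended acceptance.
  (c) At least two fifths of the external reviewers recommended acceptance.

|A| = 19, |A ∩ B| = 15, |A ∖ B| = 4.
(a) |A ∩ B| / |A| < 1/5: fails.
(b) |A ∩ B| ≥ |A ∖ B|: holds.
(c) |A ∩ B| / |A| ≥ 2/5: holds.

(b), (c)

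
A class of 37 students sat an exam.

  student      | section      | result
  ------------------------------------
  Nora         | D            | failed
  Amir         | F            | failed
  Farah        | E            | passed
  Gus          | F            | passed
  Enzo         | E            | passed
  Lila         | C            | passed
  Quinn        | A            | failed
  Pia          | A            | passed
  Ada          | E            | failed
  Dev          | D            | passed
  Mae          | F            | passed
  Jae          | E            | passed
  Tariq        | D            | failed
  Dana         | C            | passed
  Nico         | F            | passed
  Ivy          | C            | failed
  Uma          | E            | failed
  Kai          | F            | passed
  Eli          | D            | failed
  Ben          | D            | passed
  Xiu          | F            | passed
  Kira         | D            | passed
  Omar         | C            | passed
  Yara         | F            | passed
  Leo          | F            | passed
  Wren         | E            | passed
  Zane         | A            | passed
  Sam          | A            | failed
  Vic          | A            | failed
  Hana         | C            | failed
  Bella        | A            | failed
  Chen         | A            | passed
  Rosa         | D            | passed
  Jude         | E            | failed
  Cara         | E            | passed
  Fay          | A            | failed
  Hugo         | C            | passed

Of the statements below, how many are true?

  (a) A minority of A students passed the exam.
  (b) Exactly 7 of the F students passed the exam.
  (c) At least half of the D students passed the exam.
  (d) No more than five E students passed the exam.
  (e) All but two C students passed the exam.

(a) A: |A| = 8, |A ∩ B| = 3; needs |A ∩ B| < |A ∖ B| — true.
(b) F: |A| = 8, |A ∩ B| = 7; needs |A ∩ B| = 7 — true.
(c) D: |A| = 7, |A ∩ B| = 4; needs |A ∩ B| ≥ |A ∖ B| — true.
(d) E: |A| = 8, |A ∩ B| = 5; needs |A ∩ B| ≤ 5 — true.
(e) C: |A| = 6, |A ∩ B| = 4; needs |A ∖ B| = 2 — true.

5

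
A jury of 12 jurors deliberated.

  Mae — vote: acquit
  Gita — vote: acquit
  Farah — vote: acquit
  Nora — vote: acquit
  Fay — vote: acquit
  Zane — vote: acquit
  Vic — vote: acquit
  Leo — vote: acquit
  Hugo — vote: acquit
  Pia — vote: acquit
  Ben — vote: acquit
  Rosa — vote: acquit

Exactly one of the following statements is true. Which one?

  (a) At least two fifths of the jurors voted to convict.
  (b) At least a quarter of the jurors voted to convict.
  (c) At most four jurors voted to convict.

(c)

|A| = 12, |A ∩ B| = 0, |A ∖ B| = 12.
(a) requires |A ∩ B| / |A| ≥ 2/5: false.
(b) requires |A ∩ B| / |A| ≥ 1/4: false.
(c) requires |A ∩ B| ≤ 4: true.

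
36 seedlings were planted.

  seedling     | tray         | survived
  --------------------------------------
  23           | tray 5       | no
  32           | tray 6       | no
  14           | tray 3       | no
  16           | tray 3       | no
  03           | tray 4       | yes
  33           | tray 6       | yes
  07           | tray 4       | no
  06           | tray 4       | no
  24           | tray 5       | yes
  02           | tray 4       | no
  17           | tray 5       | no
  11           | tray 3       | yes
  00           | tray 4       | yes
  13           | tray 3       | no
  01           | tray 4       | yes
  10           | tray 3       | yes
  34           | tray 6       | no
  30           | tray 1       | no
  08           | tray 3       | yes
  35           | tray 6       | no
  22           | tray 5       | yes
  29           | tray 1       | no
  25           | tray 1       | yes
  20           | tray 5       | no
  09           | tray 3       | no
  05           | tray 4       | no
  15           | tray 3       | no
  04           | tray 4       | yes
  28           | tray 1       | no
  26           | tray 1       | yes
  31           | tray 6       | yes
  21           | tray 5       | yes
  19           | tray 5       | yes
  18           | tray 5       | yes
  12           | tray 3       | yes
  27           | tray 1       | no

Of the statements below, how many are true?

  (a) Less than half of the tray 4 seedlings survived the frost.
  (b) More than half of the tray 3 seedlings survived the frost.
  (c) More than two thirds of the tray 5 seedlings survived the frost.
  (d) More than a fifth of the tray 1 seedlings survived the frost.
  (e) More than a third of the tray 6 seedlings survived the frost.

(a) tray 4: |A| = 8, |A ∩ B| = 4; needs |A ∩ B| < |A ∖ B| — false.
(b) tray 3: |A| = 9, |A ∩ B| = 4; needs |A ∩ B| > |A ∖ B| — false.
(c) tray 5: |A| = 8, |A ∩ B| = 5; needs |A ∩ B| / |A| > 2/3 — false.
(d) tray 1: |A| = 6, |A ∩ B| = 2; needs |A ∩ B| / |A| > 1/5 — true.
(e) tray 6: |A| = 5, |A ∩ B| = 2; needs |A ∩ B| / |A| > 1/3 — true.

2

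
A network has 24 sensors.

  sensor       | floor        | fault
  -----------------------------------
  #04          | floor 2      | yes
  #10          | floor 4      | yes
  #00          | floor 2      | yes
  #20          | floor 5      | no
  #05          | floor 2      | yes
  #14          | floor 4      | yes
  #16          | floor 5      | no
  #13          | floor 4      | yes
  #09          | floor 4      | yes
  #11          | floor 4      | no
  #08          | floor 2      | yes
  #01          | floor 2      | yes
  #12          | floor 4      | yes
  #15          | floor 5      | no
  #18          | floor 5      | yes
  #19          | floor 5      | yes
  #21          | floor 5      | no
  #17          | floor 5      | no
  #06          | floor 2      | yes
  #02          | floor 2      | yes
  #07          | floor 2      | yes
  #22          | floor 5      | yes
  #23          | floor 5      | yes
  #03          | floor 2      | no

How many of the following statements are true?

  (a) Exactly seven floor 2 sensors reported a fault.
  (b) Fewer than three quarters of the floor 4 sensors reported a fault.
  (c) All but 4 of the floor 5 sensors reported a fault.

(a) floor 2: |A| = 9, |A ∩ B| = 8; needs |A ∩ B| = 7 — false.
(b) floor 4: |A| = 6, |A ∩ B| = 5; needs |A ∩ B| / |A| < 3/4 — false.
(c) floor 5: |A| = 9, |A ∩ B| = 4; needs |A ∖ B| = 4 — false.

0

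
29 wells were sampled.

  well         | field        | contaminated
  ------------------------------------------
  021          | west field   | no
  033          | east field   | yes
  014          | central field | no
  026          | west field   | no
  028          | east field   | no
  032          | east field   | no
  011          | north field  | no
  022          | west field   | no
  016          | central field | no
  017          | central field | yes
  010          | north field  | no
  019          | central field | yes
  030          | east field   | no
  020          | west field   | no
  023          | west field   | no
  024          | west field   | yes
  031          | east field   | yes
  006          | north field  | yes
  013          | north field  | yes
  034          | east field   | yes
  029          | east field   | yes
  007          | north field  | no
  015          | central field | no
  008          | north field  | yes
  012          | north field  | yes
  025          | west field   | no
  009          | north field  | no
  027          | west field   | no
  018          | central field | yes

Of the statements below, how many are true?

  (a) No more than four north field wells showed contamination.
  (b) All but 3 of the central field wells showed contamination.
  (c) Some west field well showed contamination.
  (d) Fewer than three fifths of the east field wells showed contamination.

(a) north field: |A| = 8, |A ∩ B| = 4; needs |A ∩ B| ≤ 4 — true.
(b) central field: |A| = 6, |A ∩ B| = 3; needs |A ∖ B| = 3 — true.
(c) west field: |A| = 8, |A ∩ B| = 1; needs A ∩ B ≠ ∅ (|A ∩ B| ≥ 1) — true.
(d) east field: |A| = 7, |A ∩ B| = 4; needs |A ∩ B| / |A| < 3/5 — true.

4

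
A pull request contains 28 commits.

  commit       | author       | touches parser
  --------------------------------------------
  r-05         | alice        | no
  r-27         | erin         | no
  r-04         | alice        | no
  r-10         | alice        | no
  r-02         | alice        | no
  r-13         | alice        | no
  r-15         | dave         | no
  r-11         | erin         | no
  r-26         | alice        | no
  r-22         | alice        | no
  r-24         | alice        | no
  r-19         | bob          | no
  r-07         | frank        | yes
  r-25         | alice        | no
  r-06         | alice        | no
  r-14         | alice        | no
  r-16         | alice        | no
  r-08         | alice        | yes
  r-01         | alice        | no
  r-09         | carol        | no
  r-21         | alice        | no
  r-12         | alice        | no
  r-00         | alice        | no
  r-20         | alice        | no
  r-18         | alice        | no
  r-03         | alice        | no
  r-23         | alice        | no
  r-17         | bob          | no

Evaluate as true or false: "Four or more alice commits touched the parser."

False

The determiner here denotes the relation: |A ∩ B| ≥ 4.
|A| = 21, |A ∩ B| = 1, |A ∖ B| = 20.
|A ∩ B| = 1, so the statement is false.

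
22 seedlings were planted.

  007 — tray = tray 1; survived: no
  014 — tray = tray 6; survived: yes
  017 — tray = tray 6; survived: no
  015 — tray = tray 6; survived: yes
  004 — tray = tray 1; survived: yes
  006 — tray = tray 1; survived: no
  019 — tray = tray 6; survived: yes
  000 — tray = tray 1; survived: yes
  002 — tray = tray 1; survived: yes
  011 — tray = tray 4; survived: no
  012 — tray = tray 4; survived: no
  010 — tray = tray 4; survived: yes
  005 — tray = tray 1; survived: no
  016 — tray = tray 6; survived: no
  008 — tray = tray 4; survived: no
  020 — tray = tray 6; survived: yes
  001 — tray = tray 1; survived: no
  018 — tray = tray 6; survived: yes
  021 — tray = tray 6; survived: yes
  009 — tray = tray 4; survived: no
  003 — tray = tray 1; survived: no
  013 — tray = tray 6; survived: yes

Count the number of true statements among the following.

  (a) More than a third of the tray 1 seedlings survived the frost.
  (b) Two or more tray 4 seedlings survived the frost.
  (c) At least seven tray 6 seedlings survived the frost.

(a) tray 1: |A| = 8, |A ∩ B| = 3; needs |A ∩ B| / |A| > 1/3 — true.
(b) tray 4: |A| = 5, |A ∩ B| = 1; needs |A ∩ B| ≥ 2 — false.
(c) tray 6: |A| = 9, |A ∩ B| = 7; needs |A ∩ B| ≥ 7 — true.

2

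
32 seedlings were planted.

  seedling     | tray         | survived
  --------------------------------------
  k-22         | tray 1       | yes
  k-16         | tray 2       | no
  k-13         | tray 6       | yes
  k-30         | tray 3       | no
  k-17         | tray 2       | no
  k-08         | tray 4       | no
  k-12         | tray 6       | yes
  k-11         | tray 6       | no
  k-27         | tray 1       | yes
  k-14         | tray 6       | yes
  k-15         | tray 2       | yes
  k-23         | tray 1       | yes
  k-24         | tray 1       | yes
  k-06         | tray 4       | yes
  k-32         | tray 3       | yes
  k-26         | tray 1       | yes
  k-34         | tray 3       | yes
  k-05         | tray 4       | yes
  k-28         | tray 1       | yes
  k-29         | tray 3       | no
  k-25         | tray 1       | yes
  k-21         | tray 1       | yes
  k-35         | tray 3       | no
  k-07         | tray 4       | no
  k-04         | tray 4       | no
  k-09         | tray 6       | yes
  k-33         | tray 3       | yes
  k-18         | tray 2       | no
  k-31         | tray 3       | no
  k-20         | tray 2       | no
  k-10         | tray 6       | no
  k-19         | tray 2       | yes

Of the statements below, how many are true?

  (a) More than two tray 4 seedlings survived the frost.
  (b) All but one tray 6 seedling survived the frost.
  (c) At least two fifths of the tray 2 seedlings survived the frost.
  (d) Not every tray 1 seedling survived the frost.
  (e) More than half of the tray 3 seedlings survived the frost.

(a) tray 4: |A| = 5, |A ∩ B| = 2; needs |A ∩ B| > 2 — false.
(b) tray 6: |A| = 6, |A ∩ B| = 4; needs |A ∖ B| = 1 — false.
(c) tray 2: |A| = 6, |A ∩ B| = 2; needs |A ∩ B| / |A| ≥ 2/5 — false.
(d) tray 1: |A| = 8, |A ∩ B| = 8; needs A ⊄ B (|A ∖ B| ≥ 1) — false.
(e) tray 3: |A| = 7, |A ∩ B| = 3; needs |A ∩ B| > |A ∖ B| — false.

0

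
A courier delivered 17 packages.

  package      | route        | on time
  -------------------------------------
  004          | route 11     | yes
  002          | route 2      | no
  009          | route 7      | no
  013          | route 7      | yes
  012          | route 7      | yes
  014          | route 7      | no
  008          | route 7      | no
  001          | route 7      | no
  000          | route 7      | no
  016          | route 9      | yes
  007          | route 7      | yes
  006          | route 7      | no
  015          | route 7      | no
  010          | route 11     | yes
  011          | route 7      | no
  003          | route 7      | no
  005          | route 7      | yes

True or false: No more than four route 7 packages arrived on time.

True

'No more than four route 7 packages arrived on time' holds iff |A ∩ B| ≤ 4.
A (the restrictor) = {009, 013, 012, 014, 008, 001, 000, 007, 006, 015, 011, 003, 005}, |A| = 13.
A ∩ B = {013, 012, 007, 005}, so |A ∩ B| = 4.
|A ∩ B| = 4, so the statement is true.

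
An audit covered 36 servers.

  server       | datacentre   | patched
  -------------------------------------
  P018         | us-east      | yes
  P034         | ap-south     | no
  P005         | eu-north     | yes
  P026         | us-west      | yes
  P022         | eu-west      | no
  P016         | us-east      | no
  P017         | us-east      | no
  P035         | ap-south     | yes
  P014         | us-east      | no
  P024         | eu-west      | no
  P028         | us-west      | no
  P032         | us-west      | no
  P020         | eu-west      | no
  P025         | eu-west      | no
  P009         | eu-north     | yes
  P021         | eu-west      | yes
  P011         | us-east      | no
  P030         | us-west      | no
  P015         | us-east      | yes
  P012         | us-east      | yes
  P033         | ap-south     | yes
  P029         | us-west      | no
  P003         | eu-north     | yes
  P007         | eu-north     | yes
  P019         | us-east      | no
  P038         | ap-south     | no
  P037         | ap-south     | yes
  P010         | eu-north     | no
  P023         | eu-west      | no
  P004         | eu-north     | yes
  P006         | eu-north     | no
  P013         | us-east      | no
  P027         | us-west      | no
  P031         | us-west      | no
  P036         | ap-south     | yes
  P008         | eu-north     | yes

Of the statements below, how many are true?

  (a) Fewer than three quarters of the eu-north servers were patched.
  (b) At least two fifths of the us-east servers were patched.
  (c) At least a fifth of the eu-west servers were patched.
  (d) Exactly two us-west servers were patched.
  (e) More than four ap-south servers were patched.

0

(a) eu-north: |A| = 8, |A ∩ B| = 6; needs |A ∩ B| / |A| < 3/4 — false.
(b) us-east: |A| = 9, |A ∩ B| = 3; needs |A ∩ B| / |A| ≥ 2/5 — false.
(c) eu-west: |A| = 6, |A ∩ B| = 1; needs |A ∩ B| / |A| ≥ 1/5 — false.
(d) us-west: |A| = 7, |A ∩ B| = 1; needs |A ∩ B| = 2 — false.
(e) ap-south: |A| = 6, |A ∩ B| = 4; needs |A ∩ B| > 4 — false.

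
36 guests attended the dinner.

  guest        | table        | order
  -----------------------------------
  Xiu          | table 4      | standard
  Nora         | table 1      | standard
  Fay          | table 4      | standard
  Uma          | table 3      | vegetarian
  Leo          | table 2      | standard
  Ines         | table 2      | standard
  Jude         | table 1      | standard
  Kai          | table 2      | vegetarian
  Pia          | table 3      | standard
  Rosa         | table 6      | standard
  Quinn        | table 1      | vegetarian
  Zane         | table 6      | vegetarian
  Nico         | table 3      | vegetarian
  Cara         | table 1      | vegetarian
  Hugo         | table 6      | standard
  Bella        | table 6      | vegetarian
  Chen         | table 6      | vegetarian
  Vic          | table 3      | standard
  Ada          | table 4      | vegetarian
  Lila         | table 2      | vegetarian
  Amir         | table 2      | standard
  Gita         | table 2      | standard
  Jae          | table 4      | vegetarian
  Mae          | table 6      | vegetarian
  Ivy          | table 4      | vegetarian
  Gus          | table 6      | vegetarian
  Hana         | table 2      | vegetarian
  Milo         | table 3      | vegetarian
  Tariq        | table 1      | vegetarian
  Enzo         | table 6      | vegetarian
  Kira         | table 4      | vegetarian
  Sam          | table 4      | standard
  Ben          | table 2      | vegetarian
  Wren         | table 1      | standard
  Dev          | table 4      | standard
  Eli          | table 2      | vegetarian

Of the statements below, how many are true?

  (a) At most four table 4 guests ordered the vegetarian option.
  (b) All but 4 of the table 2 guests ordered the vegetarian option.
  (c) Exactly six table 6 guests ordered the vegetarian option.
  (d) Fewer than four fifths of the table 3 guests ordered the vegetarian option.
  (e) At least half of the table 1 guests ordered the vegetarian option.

(a) table 4: |A| = 8, |A ∩ B| = 4; needs |A ∩ B| ≤ 4 — true.
(b) table 2: |A| = 9, |A ∩ B| = 5; needs |A ∖ B| = 4 — true.
(c) table 6: |A| = 8, |A ∩ B| = 6; needs |A ∩ B| = 6 — true.
(d) table 3: |A| = 5, |A ∩ B| = 3; needs |A ∩ B| / |A| < 4/5 — true.
(e) table 1: |A| = 6, |A ∩ B| = 3; needs |A ∩ B| ≥ |A ∖ B| — true.

5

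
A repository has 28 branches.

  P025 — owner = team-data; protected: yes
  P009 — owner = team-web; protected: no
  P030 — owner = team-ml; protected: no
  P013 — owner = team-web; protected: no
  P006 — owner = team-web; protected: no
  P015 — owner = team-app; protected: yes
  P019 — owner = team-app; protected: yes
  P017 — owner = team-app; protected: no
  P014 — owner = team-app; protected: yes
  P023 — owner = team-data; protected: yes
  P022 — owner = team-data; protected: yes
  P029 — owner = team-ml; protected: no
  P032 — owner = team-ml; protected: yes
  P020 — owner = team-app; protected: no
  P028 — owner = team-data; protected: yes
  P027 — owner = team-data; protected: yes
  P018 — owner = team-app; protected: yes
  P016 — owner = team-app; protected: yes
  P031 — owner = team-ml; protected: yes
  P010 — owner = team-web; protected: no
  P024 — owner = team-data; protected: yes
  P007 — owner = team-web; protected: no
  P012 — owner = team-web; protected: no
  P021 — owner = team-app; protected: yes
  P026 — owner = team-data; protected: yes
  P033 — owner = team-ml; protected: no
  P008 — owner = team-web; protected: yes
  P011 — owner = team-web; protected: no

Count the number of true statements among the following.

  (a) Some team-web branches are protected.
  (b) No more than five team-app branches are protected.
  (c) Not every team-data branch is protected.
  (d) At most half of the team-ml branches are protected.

2

(a) team-web: |A| = 8, |A ∩ B| = 1; needs A ∩ B ≠ ∅ (|A ∩ B| ≥ 1) — true.
(b) team-app: |A| = 8, |A ∩ B| = 6; needs |A ∩ B| ≤ 5 — false.
(c) team-data: |A| = 7, |A ∩ B| = 7; needs A ⊄ B (|A ∖ B| ≥ 1) — false.
(d) team-ml: |A| = 5, |A ∩ B| = 2; needs |A ∩ B| ≤ |A ∖ B| — true.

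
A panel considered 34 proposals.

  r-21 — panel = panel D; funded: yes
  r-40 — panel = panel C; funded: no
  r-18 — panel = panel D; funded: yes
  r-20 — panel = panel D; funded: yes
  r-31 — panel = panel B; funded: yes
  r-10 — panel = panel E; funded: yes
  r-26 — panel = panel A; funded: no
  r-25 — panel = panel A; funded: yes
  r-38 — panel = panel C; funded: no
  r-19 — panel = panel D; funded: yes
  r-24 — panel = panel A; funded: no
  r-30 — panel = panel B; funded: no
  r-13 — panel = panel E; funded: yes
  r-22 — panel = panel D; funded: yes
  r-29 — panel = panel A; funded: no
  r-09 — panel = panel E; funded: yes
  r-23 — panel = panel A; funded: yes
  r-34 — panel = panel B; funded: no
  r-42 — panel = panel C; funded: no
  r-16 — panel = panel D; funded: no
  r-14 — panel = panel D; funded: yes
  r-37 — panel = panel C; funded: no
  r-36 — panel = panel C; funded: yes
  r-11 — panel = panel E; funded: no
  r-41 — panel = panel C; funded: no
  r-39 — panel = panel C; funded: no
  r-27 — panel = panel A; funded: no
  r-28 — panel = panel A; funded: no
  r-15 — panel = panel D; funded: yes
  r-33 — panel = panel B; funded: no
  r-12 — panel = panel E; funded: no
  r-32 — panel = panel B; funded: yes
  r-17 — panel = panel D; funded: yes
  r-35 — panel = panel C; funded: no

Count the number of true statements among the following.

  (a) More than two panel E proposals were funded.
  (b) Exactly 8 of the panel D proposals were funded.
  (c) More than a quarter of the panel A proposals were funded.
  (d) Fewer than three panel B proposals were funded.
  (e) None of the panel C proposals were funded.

(a) panel E: |A| = 5, |A ∩ B| = 3; needs |A ∩ B| > 2 — true.
(b) panel D: |A| = 9, |A ∩ B| = 8; needs |A ∩ B| = 8 — true.
(c) panel A: |A| = 7, |A ∩ B| = 2; needs |A ∩ B| / |A| > 1/4 — true.
(d) panel B: |A| = 5, |A ∩ B| = 2; needs |A ∩ B| < 3 — true.
(e) panel C: |A| = 8, |A ∩ B| = 1; needs A ∩ B = ∅ (|A ∩ B| = 0) — false.

4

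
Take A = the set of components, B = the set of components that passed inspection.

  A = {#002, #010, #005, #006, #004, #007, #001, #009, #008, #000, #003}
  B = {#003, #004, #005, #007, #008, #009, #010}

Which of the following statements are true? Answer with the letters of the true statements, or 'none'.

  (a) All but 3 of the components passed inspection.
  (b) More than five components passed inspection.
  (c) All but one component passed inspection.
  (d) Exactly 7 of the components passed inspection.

|A| = 11, |A ∩ B| = 7, |A ∖ B| = 4.
(a) |A ∖ B| = 3: fails.
(b) |A ∩ B| > 5: holds.
(c) |A ∖ B| = 1: fails.
(d) |A ∩ B| = 7: holds.

(b), (d)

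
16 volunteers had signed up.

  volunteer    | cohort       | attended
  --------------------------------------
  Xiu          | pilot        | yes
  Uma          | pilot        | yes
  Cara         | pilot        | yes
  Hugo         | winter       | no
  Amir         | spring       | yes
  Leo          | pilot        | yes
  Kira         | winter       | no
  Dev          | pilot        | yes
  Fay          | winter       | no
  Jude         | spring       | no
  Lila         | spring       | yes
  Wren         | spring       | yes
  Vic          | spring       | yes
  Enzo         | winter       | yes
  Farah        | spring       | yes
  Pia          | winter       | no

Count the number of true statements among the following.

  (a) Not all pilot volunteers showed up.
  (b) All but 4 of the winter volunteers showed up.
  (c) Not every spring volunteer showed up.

2

(a) pilot: |A| = 5, |A ∩ B| = 5; needs A ⊄ B (|A ∖ B| ≥ 1) — false.
(b) winter: |A| = 5, |A ∩ B| = 1; needs |A ∖ B| = 4 — true.
(c) spring: |A| = 6, |A ∩ B| = 5; needs A ⊄ B (|A ∖ B| ≥ 1) — true.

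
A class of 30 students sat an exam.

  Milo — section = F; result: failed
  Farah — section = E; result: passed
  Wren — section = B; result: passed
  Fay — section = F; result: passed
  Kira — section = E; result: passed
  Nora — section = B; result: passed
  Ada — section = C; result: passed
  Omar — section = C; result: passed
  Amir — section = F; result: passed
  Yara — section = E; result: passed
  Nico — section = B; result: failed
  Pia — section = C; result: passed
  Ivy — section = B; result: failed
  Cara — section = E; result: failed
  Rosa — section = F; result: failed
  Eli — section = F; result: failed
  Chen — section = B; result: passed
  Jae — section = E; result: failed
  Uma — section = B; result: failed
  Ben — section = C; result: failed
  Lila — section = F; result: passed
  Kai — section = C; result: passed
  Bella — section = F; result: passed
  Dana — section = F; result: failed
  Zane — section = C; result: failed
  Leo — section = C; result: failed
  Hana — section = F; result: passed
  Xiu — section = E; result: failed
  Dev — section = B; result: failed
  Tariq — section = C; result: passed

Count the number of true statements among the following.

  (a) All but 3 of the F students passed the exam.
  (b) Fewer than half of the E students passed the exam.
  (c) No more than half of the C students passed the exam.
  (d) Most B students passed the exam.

0

(a) F: |A| = 9, |A ∩ B| = 5; needs |A ∖ B| = 3 — false.
(b) E: |A| = 6, |A ∩ B| = 3; needs |A ∩ B| < |A ∖ B| — false.
(c) C: |A| = 8, |A ∩ B| = 5; needs |A ∩ B| ≤ |A ∖ B| — false.
(d) B: |A| = 7, |A ∩ B| = 3; needs |A ∩ B| > |A ∖ B| — false.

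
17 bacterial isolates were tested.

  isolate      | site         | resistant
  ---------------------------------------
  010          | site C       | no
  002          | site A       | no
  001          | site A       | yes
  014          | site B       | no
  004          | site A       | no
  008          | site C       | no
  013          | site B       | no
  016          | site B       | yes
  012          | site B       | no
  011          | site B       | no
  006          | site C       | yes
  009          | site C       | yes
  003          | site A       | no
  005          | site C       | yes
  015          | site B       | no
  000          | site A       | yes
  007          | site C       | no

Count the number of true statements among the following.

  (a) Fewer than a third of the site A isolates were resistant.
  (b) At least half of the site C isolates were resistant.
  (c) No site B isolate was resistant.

(a) site A: |A| = 5, |A ∩ B| = 2; needs |A ∩ B| / |A| < 1/3 — false.
(b) site C: |A| = 6, |A ∩ B| = 3; needs |A ∩ B| ≥ |A ∖ B| — true.
(c) site B: |A| = 6, |A ∩ B| = 1; needs A ∩ B = ∅ (|A ∩ B| = 0) — false.

1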